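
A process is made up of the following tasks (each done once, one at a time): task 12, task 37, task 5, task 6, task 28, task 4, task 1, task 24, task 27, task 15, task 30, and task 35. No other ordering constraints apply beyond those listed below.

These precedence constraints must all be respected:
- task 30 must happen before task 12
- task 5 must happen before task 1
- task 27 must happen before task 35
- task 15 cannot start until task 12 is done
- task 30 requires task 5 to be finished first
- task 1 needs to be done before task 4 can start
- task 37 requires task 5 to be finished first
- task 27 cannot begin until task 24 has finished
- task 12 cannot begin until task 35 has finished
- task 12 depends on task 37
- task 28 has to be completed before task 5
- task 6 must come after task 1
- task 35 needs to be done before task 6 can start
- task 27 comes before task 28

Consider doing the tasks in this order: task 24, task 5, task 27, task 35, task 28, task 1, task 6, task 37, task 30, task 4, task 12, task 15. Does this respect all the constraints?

The sequence places task 5 ahead of task 28.
Since task 28 is required before task 5, the ordering is invalid.

No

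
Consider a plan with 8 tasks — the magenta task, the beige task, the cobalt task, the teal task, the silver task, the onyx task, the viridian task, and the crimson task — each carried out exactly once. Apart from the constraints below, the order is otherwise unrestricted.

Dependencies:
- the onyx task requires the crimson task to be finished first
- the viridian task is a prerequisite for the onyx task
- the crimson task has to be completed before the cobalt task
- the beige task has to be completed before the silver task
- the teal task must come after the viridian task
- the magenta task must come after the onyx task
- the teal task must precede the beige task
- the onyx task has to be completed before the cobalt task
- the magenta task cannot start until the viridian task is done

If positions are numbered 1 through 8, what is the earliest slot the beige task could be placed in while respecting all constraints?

3

Every task that must precede the beige task has to come before it. Tracing all chains that end at the beige task, those tasks are: the teal task, the viridian task — 2 in total.
So at minimum 2 tasks come before the beige task, putting the beige task no earlier than position 3. That position is achievable by scheduling exactly those predecessors first.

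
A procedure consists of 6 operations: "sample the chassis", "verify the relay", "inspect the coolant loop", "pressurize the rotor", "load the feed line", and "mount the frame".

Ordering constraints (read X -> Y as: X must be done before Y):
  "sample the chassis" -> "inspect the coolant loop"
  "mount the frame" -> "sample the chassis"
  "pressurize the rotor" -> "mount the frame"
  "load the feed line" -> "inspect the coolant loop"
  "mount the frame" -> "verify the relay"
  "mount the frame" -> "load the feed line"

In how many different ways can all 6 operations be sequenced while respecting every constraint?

"pressurize the rotor" is the only operation with nothing required before it, so every ordering starts there.
Counting all ways to extend the partial order to a total order gives 8.

8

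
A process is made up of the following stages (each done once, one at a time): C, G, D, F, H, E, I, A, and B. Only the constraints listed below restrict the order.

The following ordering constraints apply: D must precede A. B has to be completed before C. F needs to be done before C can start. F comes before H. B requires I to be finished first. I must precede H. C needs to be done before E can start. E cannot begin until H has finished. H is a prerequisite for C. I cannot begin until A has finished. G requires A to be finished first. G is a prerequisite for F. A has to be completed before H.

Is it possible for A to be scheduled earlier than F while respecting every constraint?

A is actually forced before F by the constraints, so certainly some valid ordering has A first.

Yes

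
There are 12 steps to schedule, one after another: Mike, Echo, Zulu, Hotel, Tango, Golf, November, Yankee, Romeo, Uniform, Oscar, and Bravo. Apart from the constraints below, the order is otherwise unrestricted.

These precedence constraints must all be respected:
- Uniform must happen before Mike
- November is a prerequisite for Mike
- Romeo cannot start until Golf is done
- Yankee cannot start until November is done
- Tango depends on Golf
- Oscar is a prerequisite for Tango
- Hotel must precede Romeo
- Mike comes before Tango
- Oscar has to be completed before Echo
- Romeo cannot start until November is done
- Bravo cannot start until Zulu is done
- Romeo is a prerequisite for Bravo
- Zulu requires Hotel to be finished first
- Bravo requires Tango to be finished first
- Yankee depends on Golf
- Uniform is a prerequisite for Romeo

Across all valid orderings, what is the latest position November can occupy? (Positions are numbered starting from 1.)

Following every chain forward from November, the steps that must come later are Mike, Tango, Yankee, Romeo, Bravo — 5 of them.
With 5 mandatory successors out of 12 steps total, the latest slot for November is 12−5 = 7, and it's reachable by doing all non-successors before November.

7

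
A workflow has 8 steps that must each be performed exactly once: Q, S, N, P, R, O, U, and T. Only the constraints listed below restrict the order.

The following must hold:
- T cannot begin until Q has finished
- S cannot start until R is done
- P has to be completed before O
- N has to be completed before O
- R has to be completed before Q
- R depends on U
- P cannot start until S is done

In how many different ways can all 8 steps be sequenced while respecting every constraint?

65

The steps with no prerequisites are N, U; any of them can be placed first.
Systematically extending each partial ordering one step at a time and counting, there are 65 complete orderings.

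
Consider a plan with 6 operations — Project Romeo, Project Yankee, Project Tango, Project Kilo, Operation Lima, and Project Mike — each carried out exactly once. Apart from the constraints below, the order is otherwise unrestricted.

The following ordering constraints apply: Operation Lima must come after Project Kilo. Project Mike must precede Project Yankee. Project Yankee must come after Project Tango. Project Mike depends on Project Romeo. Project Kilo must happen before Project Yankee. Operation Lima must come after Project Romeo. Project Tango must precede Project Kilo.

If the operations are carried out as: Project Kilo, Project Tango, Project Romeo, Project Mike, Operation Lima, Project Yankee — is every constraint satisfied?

No

Here Project Tango comes after Project Kilo.
But one of the constraints requires Project Tango before Project Kilo, so this ordering violates it.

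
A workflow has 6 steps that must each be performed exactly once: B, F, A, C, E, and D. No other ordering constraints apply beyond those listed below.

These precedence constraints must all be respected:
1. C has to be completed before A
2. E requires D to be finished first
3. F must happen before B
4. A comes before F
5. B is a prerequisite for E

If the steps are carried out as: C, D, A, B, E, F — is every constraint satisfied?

No

The sequence places B ahead of F.
Since F is required before B, the ordering is invalid.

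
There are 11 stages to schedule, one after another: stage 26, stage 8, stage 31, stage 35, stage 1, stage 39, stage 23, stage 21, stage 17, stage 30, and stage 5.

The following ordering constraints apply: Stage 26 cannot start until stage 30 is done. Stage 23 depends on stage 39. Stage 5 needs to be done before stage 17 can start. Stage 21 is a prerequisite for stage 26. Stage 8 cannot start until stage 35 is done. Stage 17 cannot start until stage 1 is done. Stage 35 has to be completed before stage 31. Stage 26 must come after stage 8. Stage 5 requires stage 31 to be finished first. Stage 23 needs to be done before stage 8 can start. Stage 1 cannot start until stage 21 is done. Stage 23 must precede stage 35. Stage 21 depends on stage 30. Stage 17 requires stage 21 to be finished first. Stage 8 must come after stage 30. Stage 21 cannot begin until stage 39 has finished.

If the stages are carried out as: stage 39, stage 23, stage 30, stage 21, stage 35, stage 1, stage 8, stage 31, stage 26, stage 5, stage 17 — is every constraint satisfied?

Yes

Every stated constraint is respected: stage 21 sits at position 4, ahead of stage 17 at position 11, and each of the other listed pairs likewise has the predecessor earlier in the sequence.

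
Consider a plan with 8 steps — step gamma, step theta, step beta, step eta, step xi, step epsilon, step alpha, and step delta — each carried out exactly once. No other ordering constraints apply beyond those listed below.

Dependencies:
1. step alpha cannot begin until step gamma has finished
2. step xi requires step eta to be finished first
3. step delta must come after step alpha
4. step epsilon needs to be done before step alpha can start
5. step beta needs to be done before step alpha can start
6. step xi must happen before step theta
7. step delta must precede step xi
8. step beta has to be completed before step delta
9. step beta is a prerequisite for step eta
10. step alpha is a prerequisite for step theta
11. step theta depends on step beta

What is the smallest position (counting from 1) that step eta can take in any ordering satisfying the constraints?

2

The only step forced before step eta (directly or transitively) is step beta.
With 1 mandatory predecessor, the earliest step eta can sit is position 1+1 = 2, and placing just that one first achieves it.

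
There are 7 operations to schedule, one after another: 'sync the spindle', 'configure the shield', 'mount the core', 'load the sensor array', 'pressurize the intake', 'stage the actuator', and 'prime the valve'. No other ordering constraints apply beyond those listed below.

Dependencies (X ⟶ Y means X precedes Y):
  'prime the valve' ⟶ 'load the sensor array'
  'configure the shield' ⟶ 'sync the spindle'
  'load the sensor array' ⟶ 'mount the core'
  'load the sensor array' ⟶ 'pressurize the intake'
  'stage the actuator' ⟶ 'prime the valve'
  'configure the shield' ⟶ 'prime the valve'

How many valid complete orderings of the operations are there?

22

2 operations have no prerequisites ('configure the shield', 'stage the actuator'), so any of them could come first.
Counting all ways to extend the partial order to a total order gives 22.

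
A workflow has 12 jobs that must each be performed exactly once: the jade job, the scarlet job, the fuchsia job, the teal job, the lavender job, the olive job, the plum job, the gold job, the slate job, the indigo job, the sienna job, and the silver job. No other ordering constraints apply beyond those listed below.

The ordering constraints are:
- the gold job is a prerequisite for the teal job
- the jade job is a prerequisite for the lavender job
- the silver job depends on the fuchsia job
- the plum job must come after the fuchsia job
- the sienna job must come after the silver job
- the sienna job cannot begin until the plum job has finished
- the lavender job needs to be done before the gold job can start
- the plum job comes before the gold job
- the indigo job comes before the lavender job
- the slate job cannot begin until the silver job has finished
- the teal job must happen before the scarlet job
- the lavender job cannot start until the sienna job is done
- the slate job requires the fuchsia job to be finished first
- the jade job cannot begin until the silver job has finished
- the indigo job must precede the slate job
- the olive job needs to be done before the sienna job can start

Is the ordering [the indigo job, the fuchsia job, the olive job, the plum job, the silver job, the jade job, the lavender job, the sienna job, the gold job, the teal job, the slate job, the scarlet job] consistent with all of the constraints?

No

The sequence places the lavender job ahead of the sienna job.
That contradicts the constraint that the sienna job must precede the lavender job.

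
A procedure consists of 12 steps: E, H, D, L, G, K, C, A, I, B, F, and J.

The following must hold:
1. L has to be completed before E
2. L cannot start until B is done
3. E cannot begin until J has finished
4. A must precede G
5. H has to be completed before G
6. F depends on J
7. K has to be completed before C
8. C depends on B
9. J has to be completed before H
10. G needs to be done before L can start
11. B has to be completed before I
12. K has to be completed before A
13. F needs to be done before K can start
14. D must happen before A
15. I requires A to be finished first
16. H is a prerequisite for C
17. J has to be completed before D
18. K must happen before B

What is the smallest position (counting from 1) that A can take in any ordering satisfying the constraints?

5

Every step that must precede A has to come before it. Tracing all chains that end at A, those steps are: D, K, F, J — 4 in total.
With 4 mandatory predecessors, the earliest A can sit is position 4+1 = 5, and placing just those 4 first achieves it.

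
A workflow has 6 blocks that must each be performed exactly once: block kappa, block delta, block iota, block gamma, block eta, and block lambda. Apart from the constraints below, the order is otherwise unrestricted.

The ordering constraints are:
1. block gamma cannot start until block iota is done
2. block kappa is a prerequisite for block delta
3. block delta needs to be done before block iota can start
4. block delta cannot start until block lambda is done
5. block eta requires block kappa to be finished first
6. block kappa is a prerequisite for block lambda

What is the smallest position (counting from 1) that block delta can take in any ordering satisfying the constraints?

3

The blocks that are forced before block delta, directly or transitively, are block kappa, block lambda. That's 2 blocks.
With 2 mandatory predecessors, the earliest block delta can sit is position 2+1 = 3, and placing just those 2 first achieves it.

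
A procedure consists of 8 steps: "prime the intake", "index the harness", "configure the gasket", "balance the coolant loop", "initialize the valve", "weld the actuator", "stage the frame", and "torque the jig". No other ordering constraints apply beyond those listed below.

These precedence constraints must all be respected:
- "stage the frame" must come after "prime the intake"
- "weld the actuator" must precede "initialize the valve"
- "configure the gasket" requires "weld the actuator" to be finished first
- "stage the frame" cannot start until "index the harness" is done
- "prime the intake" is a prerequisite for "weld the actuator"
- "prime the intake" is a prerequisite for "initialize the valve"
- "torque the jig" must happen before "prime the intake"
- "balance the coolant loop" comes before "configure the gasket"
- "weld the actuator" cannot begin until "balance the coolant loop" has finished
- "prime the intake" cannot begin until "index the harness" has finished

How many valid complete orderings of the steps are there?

The steps with no prerequisites are "index the harness", "balance the coolant loop", "torque the jig"; any of them can be placed first.
Systematically extending each partial ordering one step at a time and counting, there are 68 complete orderings.

68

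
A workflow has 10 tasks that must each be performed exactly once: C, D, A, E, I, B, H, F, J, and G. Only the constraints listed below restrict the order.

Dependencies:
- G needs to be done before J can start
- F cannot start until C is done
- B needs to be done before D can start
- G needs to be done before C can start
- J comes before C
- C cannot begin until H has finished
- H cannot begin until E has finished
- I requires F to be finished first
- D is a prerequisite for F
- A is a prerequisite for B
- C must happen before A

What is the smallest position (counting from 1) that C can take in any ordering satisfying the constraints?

5

Working backwards through the constraints from C, its full set of required predecessors is E, H, J, G — 4 of them.
With 4 mandatory predecessors, the earliest C can sit is position 4+1 = 5, and placing just those 4 first achieves it.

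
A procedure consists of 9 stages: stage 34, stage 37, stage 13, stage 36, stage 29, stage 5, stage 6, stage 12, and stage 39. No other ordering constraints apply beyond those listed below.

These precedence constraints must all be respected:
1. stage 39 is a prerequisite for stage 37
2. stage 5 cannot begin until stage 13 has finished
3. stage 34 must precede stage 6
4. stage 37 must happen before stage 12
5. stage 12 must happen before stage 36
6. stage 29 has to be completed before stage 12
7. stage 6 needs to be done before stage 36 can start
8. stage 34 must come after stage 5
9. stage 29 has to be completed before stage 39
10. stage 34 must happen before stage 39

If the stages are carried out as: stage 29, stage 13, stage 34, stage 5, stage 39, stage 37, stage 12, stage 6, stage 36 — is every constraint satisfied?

No

In the proposed order, stage 34 appears before stage 5.
That contradicts the constraint that stage 5 must precede stage 34.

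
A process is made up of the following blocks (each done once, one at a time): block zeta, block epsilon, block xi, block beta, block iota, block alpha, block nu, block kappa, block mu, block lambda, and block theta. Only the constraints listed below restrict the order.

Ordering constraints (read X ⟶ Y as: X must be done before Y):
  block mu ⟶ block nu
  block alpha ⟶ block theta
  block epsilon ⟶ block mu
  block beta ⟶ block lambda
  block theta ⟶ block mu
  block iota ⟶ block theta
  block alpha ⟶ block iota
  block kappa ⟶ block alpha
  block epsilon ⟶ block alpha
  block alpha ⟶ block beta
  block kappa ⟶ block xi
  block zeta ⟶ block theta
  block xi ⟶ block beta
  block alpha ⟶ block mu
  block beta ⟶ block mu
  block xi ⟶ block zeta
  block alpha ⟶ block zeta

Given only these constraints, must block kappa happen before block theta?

Tracing the constraints gives a chain: block kappa → block alpha → block theta.
That forces block kappa before block theta in every valid schedule.

Yes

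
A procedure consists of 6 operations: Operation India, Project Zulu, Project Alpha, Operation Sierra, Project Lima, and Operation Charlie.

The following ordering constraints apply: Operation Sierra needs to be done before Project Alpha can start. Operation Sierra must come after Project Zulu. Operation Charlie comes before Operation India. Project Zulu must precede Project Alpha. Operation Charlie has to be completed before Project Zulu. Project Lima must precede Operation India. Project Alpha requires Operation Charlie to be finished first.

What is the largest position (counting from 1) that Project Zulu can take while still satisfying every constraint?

4

The operations that are forced after Project Zulu, directly or by a chain of constraints, are Project Alpha, Operation Sierra. That's 2 operations.
With 2 mandatory successors out of 6 operations total, the latest slot for Project Zulu is 6−2 = 4, and it's reachable by doing all non-successors before Project Zulu.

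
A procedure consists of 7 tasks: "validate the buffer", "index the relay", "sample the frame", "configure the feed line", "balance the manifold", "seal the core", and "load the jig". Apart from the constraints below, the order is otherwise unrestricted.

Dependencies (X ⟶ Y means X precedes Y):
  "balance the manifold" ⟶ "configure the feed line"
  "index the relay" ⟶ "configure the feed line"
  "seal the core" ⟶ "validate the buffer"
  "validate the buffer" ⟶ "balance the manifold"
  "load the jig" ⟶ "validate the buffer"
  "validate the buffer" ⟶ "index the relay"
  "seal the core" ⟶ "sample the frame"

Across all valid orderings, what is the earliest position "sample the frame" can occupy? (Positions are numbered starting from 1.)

The only task forced before "sample the frame" (directly or transitively) is "seal the core".
So at minimum 1 task comes before "sample the frame", putting "sample the frame" no earlier than position 2. That position is achievable by scheduling exactly that predecessor first.

2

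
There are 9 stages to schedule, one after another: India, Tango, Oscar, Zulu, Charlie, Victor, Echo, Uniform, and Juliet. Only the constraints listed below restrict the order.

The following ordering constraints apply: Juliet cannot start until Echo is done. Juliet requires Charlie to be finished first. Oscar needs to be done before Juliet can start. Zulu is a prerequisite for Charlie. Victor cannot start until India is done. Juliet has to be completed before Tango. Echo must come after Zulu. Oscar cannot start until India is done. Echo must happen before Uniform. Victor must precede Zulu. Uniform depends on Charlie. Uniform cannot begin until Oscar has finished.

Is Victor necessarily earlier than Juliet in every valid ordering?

Chaining the stated constraints: Victor → Zulu → Charlie → Juliet.
Hence Victor necessarily comes before Juliet.

Yes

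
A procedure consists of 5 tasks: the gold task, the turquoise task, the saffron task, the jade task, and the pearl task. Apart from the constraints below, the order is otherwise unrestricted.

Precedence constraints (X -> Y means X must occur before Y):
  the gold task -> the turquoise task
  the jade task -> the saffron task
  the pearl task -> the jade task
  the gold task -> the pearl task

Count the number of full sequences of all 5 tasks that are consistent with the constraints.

4

The gold task is the only task with nothing required before it, so every ordering starts there.
Enumerating by repeatedly choosing an available task (one whose prerequisites are all placed) gives 4 distinct complete orderings.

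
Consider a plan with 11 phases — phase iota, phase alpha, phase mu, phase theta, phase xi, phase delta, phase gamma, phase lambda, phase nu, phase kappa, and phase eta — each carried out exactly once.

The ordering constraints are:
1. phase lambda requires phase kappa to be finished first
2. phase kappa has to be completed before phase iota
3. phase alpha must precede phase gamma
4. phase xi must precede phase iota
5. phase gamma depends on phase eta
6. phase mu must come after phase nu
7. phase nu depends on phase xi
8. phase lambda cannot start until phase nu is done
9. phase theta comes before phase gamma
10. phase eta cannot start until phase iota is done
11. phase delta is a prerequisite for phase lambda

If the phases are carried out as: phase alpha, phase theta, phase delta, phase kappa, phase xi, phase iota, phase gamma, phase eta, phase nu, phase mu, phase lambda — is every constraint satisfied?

Here phase eta comes after phase gamma.
That contradicts the constraint that phase eta must precede phase gamma.

No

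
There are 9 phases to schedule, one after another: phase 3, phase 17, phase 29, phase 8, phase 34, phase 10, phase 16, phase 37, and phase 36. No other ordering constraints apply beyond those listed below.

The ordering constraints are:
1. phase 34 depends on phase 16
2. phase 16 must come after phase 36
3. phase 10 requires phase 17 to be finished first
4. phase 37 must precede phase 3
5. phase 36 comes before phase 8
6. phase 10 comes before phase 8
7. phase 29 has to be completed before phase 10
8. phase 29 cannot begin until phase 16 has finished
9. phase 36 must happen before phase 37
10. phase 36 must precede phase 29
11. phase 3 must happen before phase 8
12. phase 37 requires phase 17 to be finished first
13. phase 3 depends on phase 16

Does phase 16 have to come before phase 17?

No

No chain of constraints connects phase 16 to phase 17 in either direction.
A valid ordering placing phase 17 before phase 16 exists, so the answer is no.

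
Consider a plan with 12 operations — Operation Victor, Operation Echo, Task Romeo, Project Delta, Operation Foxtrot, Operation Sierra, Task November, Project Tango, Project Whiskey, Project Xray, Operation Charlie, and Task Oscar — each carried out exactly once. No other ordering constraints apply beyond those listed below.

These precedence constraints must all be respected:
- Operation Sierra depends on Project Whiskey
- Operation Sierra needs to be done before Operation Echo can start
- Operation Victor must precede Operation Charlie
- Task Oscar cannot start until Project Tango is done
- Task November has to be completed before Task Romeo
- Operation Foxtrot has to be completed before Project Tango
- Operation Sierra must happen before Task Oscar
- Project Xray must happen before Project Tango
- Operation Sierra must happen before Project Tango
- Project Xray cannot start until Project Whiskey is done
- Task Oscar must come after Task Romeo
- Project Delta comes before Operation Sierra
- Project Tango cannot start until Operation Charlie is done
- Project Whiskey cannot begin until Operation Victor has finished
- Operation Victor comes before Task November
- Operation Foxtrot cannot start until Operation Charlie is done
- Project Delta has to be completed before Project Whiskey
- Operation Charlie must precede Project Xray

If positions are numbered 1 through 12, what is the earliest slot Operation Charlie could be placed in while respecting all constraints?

2

The only operation forced before Operation Charlie (directly or transitively) is Operation Victor.
With 1 mandatory predecessor, the earliest Operation Charlie can sit is position 1+1 = 2, and placing just that one first achieves it.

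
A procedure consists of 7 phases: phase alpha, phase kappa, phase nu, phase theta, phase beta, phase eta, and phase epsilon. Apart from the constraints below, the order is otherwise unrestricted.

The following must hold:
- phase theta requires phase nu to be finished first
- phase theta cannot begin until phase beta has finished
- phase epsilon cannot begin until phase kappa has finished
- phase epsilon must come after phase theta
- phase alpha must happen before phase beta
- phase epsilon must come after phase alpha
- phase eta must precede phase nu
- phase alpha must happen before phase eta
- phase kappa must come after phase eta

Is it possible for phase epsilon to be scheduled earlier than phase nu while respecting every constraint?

The constraints give a chain phase nu → phase theta → phase epsilon, which forces phase nu before phase epsilon.
Hence phase epsilon can never be scheduled before phase nu.

No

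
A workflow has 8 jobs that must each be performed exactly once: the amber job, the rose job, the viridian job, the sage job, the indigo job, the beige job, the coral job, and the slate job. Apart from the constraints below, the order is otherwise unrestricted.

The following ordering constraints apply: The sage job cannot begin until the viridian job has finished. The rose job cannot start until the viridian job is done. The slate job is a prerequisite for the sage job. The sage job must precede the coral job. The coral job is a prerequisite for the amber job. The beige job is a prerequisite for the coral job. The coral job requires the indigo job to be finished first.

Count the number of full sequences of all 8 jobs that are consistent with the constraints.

230

The jobs with no prerequisites are the viridian job, the indigo job, the beige job, the slate job; any of them can be placed first.
Enumerating by repeatedly choosing an available job (one whose prerequisites are all placed) gives 230 distinct complete orderings.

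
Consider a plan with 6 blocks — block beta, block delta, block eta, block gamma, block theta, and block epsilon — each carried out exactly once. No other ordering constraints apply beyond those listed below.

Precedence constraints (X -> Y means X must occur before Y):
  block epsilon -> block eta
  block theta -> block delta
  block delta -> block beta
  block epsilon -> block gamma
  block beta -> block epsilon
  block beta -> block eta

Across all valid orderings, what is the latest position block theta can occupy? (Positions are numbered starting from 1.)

1

The blocks that are forced after block theta, directly or by a chain of constraints, are block beta, block delta, block eta, block gamma, block epsilon. That's 5 blocks.
With 5 mandatory successors out of 6 blocks total, the latest slot for block theta is 6−5 = 1, and it's reachable by doing all non-successors before block theta.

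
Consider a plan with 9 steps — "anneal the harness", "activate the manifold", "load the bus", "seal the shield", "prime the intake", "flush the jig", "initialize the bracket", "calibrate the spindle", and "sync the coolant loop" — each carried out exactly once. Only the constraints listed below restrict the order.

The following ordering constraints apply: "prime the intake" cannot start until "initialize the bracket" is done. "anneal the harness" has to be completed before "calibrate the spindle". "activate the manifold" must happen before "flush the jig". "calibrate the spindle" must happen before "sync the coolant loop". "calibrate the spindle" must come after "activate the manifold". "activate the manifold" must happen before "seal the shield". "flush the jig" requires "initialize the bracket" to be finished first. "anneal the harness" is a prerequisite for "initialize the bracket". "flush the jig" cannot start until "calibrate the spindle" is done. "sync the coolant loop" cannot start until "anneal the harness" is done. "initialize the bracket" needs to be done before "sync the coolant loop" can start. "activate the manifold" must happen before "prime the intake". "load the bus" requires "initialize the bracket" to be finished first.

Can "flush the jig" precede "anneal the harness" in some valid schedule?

The constraints give a chain "anneal the harness" → "initialize the bracket" → "flush the jig", which forces "anneal the harness" before "flush the jig".
So no valid ordering can have "flush the jig" before "anneal the harness".

No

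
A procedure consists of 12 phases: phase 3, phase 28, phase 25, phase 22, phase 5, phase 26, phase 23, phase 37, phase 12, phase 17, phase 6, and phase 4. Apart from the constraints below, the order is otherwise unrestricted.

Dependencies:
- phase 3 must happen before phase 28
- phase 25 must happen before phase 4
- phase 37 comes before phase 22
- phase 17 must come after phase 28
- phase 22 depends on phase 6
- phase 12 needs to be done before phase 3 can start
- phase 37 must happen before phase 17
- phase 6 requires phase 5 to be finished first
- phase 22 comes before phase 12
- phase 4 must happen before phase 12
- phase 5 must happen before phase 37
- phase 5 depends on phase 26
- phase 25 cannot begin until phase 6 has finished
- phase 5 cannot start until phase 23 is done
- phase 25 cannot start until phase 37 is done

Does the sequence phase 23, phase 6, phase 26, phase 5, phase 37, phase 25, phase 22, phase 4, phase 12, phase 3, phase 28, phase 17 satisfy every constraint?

The sequence places phase 6 ahead of phase 5.
Since phase 5 is required before phase 6, the ordering is invalid.

No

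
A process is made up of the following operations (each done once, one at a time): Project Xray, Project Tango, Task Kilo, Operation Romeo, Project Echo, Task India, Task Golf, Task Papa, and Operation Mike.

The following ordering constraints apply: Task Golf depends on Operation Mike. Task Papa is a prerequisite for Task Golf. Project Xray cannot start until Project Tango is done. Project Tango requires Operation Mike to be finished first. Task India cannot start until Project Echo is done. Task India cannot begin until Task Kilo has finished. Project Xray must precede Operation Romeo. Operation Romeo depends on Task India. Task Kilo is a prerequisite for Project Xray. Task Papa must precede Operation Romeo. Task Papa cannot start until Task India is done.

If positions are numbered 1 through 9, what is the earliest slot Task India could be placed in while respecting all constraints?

Working backwards through the constraints from Task India, its full set of required predecessors is Task Kilo, Project Echo — 2 of them.
So at minimum 2 operations come before Task India, putting Task India no earlier than position 3. That position is achievable by scheduling exactly those predecessors first.

3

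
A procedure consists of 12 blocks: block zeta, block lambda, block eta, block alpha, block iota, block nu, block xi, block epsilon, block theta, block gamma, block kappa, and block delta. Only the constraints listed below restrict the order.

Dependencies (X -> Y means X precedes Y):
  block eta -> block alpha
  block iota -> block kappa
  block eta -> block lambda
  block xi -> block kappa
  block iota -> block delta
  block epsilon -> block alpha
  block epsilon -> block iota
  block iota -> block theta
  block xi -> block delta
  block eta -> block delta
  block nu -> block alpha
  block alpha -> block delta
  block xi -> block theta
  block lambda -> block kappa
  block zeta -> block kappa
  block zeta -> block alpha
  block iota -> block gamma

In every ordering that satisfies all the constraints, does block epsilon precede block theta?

There is a constraint chain block epsilon → block iota → block theta.
That forces block epsilon before block theta in every valid schedule.

Yes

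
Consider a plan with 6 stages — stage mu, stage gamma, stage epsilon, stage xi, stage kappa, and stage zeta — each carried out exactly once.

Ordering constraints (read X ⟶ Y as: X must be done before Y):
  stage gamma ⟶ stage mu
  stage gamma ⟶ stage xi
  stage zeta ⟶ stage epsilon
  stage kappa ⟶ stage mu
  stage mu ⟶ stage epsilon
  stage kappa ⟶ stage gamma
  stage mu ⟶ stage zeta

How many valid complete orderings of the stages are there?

4

Only stage kappa has no prerequisites, so it must go first.
Enumerating by repeatedly choosing an available stage (one whose prerequisites are all placed) gives 4 distinct complete orderings.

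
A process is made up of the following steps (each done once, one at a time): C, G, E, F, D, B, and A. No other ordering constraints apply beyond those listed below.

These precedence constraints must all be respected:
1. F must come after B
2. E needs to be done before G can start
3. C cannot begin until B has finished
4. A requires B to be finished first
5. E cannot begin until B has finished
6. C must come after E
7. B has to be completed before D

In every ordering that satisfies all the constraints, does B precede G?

Following the dependencies: B → E → G.
Hence B necessarily comes before G.

Yes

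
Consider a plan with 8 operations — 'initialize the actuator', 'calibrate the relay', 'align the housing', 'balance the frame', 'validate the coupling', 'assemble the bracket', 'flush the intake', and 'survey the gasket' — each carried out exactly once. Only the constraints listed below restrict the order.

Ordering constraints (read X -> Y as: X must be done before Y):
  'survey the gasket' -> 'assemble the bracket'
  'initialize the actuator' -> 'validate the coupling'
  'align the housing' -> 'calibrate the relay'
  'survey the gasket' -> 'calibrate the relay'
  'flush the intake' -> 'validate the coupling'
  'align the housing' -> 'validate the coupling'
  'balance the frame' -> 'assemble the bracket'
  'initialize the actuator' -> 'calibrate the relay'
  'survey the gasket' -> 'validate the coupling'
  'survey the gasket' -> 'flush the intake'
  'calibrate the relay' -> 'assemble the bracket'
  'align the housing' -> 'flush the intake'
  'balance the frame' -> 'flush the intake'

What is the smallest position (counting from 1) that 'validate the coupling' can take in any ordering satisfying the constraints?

Working backwards through the constraints from 'validate the coupling', its full set of required predecessors is 'initialize the actuator', 'align the housing', 'balance the frame', 'flush the intake', 'survey the gasket' — 5 of them.
With 5 mandatory predecessors, the earliest 'validate the coupling' can sit is position 5+1 = 6, and placing just those 5 first achieves it.

6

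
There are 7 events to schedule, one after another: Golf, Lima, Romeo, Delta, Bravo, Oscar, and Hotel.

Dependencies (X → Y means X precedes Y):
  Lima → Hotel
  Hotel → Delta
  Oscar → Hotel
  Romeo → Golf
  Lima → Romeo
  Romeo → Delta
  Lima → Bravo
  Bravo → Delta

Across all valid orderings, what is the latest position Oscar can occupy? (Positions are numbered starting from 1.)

5

Following every chain forward from Oscar, the events that must come later are Delta, Hotel — 2 of them.
So at least 2 events follow Oscar, putting Oscar no later than position 5. That position is achievable by scheduling everything else first.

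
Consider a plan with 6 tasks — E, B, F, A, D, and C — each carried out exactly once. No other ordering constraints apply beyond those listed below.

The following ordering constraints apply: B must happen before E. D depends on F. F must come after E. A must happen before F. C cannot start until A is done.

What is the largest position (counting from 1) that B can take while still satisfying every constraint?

The tasks that are forced after B, directly or by a chain of constraints, are E, F, D. That's 3 tasks.
With 3 mandatory successors out of 6 tasks total, the latest slot for B is 6−3 = 3, and it's reachable by doing all non-successors before B.

3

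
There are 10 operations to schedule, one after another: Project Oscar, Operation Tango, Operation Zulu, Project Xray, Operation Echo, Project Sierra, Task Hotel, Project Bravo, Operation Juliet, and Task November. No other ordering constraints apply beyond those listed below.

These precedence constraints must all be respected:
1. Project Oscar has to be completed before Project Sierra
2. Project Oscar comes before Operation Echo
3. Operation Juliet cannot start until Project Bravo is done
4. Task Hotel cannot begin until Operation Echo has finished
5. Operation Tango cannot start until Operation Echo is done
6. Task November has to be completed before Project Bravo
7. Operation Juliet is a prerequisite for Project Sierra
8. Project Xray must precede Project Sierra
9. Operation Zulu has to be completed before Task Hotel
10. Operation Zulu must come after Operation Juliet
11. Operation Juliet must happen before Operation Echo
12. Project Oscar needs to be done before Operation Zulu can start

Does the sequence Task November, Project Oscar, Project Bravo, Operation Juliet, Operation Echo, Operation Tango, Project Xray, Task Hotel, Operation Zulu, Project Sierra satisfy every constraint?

Here Operation Zulu comes after Task Hotel.
Since Operation Zulu is required before Task Hotel, the ordering is invalid.

No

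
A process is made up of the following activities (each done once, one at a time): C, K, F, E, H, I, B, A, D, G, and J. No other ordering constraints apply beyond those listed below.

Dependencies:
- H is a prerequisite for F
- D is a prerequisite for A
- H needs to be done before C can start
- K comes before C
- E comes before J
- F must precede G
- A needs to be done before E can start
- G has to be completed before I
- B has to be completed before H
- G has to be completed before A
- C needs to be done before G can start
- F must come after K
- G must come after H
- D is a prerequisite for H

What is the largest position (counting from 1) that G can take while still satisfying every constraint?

7

Following every chain forward from G, the activities that must come later are E, I, A, J — 4 of them.
With 4 mandatory successors out of 11 activities total, the latest slot for G is 11−4 = 7, and it's reachable by doing all non-successors before G.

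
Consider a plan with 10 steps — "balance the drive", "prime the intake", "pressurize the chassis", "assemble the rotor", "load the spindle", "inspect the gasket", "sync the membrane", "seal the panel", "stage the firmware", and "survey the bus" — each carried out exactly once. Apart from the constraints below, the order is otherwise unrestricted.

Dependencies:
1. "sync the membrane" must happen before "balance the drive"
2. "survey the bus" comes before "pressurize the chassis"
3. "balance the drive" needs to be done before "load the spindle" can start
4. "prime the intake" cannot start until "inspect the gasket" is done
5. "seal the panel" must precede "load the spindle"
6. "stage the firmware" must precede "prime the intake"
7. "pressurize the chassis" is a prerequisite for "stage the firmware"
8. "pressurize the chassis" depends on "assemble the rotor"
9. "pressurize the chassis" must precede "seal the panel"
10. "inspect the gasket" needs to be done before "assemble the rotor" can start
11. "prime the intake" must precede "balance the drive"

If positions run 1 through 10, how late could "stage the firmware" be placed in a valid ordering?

7

Following every chain forward from "stage the firmware", the steps that must come later are "balance the drive", "prime the intake", "load the spindle" — 3 of them.
So at least 3 steps follow "stage the firmware", putting "stage the firmware" no later than position 7. That position is achievable by scheduling everything else first.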